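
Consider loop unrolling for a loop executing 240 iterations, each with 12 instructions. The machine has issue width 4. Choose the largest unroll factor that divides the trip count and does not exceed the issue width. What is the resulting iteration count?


Largest divisor of 240 <= 4 is 4
New iterations = 240 / 4 = 60

60


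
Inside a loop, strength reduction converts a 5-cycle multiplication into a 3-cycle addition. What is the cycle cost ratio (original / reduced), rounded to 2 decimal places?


Ratio = mult_cost / add_cost = 5 / 3 = 1.67

1.67


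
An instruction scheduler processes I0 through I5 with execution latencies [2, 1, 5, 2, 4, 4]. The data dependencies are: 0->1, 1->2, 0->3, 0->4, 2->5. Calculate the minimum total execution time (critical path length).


Compute longest path through dependency graph: dist(Ik) = max over predecessors of dist + latency(Ik).
dist(I0) = latency 2 = 2
dist(I1) = dist(I0) + 1 = 2 + 1 = 3
dist(I2) = dist(I1) + 5 = 3 + 5 = 8
dist(I3) = dist(I0) + 2 = 2 + 2 = 4
dist(I4) = dist(I0) + 4 = 2 + 4 = 6
dist(I5) = dist(I2) + 4 = 8 + 4 = 12
Critical path = max dist = 12

12


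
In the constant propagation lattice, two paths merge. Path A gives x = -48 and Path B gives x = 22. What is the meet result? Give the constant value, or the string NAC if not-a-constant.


Meet operation: if both paths give the same constant, result is that constant; if they differ, result is NAC (not-a-constant).
Path A: -48, Path B: 22 -> differ
Result: not-a-constant -> NAC

NAC


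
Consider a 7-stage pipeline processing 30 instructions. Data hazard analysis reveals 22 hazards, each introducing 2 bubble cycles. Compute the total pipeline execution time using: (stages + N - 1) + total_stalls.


Base cycles = 7 + 30 - 1 = 36
Total stalls = 22 * 2 = 44
Total = 36 + 44 = 80

80


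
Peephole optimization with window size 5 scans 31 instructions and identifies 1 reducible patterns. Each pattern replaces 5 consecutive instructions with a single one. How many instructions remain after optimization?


Each match removes 4 instructions.
Total removed = 1 * 4 = 4
Remaining = 31 - 4 = 27

27


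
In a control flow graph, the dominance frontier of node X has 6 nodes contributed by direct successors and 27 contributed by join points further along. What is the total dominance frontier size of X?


DF(X) = direct successor contributions + join point contributions
= 6 + 27 = 33

33


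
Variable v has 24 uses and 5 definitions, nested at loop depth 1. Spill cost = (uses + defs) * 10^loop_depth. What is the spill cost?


uses + defs = 24 + 5 = 29
10^1 = 10
Spill cost = 29 * 10 = 290

290


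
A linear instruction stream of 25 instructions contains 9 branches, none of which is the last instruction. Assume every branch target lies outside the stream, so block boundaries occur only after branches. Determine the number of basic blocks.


With no in-sequence branch targets, the leaders are the first instruction plus the instruction after each branch.
Number of basic blocks = branches + 1
= 9 + 1 = 10

10


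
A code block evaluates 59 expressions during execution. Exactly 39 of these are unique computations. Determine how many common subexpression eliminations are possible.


CSE count = total expressions - unique expressions
= 59 - 39 = 20

20


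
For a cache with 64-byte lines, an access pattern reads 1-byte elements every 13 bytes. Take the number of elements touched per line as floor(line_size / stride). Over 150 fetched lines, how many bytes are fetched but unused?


Elements per line = floor(64 / 13) = 4
Bytes used per line = 4 * 1 = 4
Wasted per line = 64 - 4 = 60
Total wasted = 60 * 150 = 9000

9000


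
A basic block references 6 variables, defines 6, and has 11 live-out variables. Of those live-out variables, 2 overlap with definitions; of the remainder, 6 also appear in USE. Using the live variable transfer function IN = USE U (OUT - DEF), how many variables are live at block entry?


OUT - DEF: 11 - 2 = 9
|IN| = |USE| + |OUT - DEF| - |USE ∩ (OUT - DEF)| = 6 + 9 - 6 = 9

9


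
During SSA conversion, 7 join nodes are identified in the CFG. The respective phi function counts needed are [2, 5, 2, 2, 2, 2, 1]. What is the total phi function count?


Total phi functions = sum of phi functions at each join node
= 2 + 5 + 2 + 2 + 2 + 2 + 1 = 16

16


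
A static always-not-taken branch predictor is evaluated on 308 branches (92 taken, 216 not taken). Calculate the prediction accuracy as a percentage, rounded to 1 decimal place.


Predictor: always-not-taken
Correct predictions = 216
Accuracy = 216 / 308 * 100 = 70.1%

70.1


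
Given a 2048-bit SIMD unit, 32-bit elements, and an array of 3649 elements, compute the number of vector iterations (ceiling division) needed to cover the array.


Width = 2048 / 32 = 64 elements per vector op
Iterations = ceil(3649 / 64) = 58

58


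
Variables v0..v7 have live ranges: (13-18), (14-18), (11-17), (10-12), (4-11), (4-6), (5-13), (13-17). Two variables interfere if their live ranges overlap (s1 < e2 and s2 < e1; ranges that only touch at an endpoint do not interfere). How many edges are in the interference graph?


Check all pairs for overlapping intervals.
Two intervals (s1,e1) and (s2,e2) overlap if s1 < e2 and s2 < e1.
v0 (13-18) vs v1..v7: overlaps v1, v2, v7 -> 3
v1 (14-18) vs v2..v7: overlaps v2, v7 -> 2
v2 (11-17) vs v3..v7: overlaps v3, v6, v7 -> 3
v3 (10-12) vs v4..v7: overlaps v4, v6 -> 2
v4 (4-11) vs v5..v7: overlaps v5, v6 -> 2
v5 (4-6) vs v6..v7: overlaps v6 -> 1
v6 (5-13) vs v7: overlaps none -> 0
Total overlapping pairs = 3 + 2 + 3 + 2 + 2 + 1 + 0 = 13

13


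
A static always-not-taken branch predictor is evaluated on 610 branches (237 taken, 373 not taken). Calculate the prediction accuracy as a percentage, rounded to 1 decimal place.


Predictor: always-not-taken
Correct predictions = 373
Accuracy = 373 / 610 * 100 = 61.1%

61.1


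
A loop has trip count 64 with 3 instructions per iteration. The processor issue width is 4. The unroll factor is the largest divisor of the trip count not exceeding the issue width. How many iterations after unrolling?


Largest divisor of 64 <= 4 is 4
New iterations = 64 / 4 = 16

16


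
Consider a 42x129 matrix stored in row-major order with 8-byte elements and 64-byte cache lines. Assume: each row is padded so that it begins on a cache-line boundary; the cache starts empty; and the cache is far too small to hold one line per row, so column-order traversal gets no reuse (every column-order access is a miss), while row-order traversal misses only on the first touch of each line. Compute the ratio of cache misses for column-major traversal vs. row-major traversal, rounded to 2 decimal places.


Each row occupies 129 * 8 = 1032 bytes and starts on a line boundary, so it spans ceil(1032 / 64) = 17 cache lines.
Row-major traversal misses (one per line touched): 42 * ceil(129 * 8 / 64) = 714
Column-major traversal misses (no reuse, every access misses): 42 * 129 = 5418
Ratio = 5418 / 714 = 7.59

7.59


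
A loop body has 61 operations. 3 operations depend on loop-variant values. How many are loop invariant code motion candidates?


Invariant candidates = total - loop-dependent
= 61 - 3 = 58

58


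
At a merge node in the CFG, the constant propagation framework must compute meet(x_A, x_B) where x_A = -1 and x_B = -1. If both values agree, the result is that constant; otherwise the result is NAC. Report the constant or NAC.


Meet operation: if both paths give the same constant, result is that constant; if they differ, result is NAC (not-a-constant).
Path A: -1, Path B: -1 -> equal
Result: constant -> -1

-1


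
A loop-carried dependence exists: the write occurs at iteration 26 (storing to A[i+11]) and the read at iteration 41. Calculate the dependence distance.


Distance = read iteration - write iteration
= 41 - 26 = 15

15


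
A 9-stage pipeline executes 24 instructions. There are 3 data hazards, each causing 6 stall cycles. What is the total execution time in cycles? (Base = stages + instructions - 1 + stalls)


Base cycles = 9 + 24 - 1 = 32
Total stalls = 3 * 6 = 18
Total = 32 + 18 = 50

50


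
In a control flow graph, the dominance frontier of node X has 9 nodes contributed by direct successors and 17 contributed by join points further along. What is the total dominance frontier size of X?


DF(X) = direct successor contributions + join point contributions
= 9 + 17 = 26

26


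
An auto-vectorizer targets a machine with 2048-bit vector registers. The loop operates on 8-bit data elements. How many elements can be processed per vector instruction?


Width = SIMD bits / data type bits
= 2048 / 8 = 256

256


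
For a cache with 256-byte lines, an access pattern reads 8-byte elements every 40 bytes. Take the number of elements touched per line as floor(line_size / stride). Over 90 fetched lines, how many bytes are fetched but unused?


Elements per line = floor(256 / 40) = 6
Bytes used per line = 6 * 8 = 48
Wasted per line = 256 - 48 = 208
Total wasted = 208 * 90 = 18720

18720


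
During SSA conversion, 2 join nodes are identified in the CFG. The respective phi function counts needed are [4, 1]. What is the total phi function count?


Total phi functions = sum of phi functions at each join node
= 4 + 1 = 5

5


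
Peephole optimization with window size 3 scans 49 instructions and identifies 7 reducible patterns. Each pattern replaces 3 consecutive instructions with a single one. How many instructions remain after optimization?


Each match removes 2 instructions.
Total removed = 7 * 2 = 14
Remaining = 49 - 14 = 35

35


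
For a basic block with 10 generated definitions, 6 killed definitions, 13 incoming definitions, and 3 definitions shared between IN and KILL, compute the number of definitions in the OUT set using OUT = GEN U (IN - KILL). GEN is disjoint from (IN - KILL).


IN - KILL: 13 - 3 = 10 surviving definitions
OUT = GEN + surviving = 10 + 10 = 20

20


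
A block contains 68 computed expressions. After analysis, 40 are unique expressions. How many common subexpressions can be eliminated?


CSE count = total expressions - unique expressions
= 68 - 40 = 28

28


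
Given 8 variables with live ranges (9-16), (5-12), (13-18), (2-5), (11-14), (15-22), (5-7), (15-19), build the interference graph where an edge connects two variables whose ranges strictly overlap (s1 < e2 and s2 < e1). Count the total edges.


Check all pairs for overlapping intervals.
Two intervals (s1,e1) and (s2,e2) overlap if s1 < e2 and s2 < e1.
v0 (9-16) vs v1..v7: overlaps v1, v2, v4, v5, v7 -> 5
v1 (5-12) vs v2..v7: overlaps v4, v6 -> 2
v2 (13-18) vs v3..v7: overlaps v4, v5, v7 -> 3
v3 (2-5) vs v4..v7: overlaps none -> 0
v4 (11-14) vs v5..v7: overlaps none -> 0
v5 (15-22) vs v6..v7: overlaps v7 -> 1
v6 (5-7) vs v7: overlaps none -> 0
Total overlapping pairs = 5 + 2 + 3 + 0 + 0 + 1 + 0 = 11

11


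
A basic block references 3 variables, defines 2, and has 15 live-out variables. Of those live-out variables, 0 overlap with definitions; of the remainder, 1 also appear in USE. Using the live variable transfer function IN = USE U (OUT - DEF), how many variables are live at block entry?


OUT - DEF: 15 - 0 = 15
|IN| = |USE| + |OUT - DEF| - |USE ∩ (OUT - DEF)| = 3 + 15 - 1 = 17

17


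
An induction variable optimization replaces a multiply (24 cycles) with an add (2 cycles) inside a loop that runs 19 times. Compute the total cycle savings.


Per-iteration saving = 24 - 2 = 22
Total saved = 19 * 22 = 418

418


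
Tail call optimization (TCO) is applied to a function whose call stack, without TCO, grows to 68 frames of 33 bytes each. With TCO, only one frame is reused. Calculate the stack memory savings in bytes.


Without TCO: 68 * 33 = 2244 bytes
With TCO: reuse 1 frame = 33 bytes
Savings = 2244 - 33 = 2211

2211


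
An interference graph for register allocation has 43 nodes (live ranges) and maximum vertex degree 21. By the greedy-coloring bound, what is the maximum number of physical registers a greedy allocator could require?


Greedy coloring never needs more than (max_degree + 1) colors: when coloring a vertex, at most max_degree neighbors are already colored.
Upper bound = 21 + 1 = 22

22


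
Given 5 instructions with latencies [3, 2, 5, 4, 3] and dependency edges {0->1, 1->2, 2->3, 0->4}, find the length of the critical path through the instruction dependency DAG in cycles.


Compute longest path through dependency graph: dist(Ik) = max over predecessors of dist + latency(Ik).
dist(I0) = latency 3 = 3
dist(I1) = dist(I0) + 2 = 3 + 2 = 5
dist(I2) = dist(I1) + 5 = 5 + 5 = 10
dist(I3) = dist(I2) + 4 = 10 + 4 = 14
dist(I4) = dist(I0) + 3 = 3 + 3 = 6
Critical path = max dist = 14

14


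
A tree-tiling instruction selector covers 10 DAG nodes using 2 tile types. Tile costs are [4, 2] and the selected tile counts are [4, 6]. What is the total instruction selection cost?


Total cost = sum(count_i * cost_i)
= 4*4 + 6*2
= 28

28


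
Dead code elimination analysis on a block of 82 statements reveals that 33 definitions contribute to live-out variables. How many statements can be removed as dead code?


Dead code = total statements - live definitions
= 82 - 33 = 49

49


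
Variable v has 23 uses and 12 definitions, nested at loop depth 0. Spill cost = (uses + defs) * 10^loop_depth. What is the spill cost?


uses + defs = 23 + 12 = 35
10^0 = 1
Spill cost = 35 * 1 = 35

35


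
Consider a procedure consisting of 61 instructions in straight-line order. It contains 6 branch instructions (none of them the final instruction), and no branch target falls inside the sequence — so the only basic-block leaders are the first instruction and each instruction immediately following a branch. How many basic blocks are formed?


With no in-sequence branch targets, the leaders are the first instruction plus the instruction after each branch.
Number of basic blocks = branches + 1
= 6 + 1 = 7

7


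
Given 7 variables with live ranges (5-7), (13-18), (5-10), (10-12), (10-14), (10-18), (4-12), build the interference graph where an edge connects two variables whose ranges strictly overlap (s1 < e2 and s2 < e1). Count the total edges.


Check all pairs for overlapping intervals.
Two intervals (s1,e1) and (s2,e2) overlap if s1 < e2 and s2 < e1.
v0 (5-7) vs v1..v6: overlaps v2, v6 -> 2
v1 (13-18) vs v2..v6: overlaps v4, v5 -> 2
v2 (5-10) vs v3..v6: overlaps v6 -> 1
v3 (10-12) vs v4..v6: overlaps v4, v5, v6 -> 3
v4 (10-14) vs v5..v6: overlaps v5, v6 -> 2
v5 (10-18) vs v6: overlaps v6 -> 1
Total overlapping pairs = 2 + 2 + 1 + 3 + 2 + 1 = 11

11


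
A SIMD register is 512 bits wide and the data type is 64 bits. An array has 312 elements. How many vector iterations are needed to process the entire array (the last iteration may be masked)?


Width = 512 / 64 = 8 elements per vector op
Iterations = ceil(312 / 8) = 39

39


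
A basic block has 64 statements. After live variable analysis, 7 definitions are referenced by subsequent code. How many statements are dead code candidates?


Dead code = total statements - live definitions
= 64 - 7 = 57

57


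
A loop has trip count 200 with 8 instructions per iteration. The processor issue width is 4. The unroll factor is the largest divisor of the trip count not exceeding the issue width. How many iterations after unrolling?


Largest divisor of 200 <= 4 is 4
New iterations = 200 / 4 = 50

50


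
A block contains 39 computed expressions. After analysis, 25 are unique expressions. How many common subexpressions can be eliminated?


CSE count = total expressions - unique expressions
= 39 - 25 = 14

14


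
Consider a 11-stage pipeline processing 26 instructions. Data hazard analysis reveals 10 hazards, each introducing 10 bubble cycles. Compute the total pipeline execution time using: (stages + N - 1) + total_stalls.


Base cycles = 11 + 26 - 1 = 36
Total stalls = 10 * 10 = 100
Total = 36 + 100 = 136

136


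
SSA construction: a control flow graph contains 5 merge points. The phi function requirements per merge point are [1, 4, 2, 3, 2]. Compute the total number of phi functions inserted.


Total phi functions = sum of phi functions at each join node
= 1 + 4 + 2 + 3 + 2 = 12

12


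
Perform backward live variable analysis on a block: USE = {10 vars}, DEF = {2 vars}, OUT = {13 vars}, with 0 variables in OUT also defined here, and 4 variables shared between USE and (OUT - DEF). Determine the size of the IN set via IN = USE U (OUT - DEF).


OUT - DEF: 13 - 0 = 13
|IN| = |USE| + |OUT - DEF| - |USE ∩ (OUT - DEF)| = 10 + 13 - 4 = 19

19


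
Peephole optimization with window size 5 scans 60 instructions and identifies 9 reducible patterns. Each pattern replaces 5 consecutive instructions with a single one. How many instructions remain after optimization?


Each match removes 4 instructions.
Total removed = 9 * 4 = 36
Remaining = 60 - 36 = 24

24


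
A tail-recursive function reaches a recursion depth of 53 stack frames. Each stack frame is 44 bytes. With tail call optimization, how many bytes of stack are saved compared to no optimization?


Without TCO: 53 * 44 = 2332 bytes
With TCO: reuse 1 frame = 44 bytes
Savings = 2332 - 44 = 2288

2288


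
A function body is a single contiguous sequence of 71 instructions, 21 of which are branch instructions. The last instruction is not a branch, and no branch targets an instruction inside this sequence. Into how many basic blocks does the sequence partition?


With no in-sequence branch targets, the leaders are the first instruction plus the instruction after each branch.
Number of basic blocks = branches + 1
= 21 + 1 = 22

22


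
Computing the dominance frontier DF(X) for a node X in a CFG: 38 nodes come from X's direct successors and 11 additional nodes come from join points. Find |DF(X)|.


DF(X) = direct successor contributions + join point contributions
= 38 + 11 = 49

49


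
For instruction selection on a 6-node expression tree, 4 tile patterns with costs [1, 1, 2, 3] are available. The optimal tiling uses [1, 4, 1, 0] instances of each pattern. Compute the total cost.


Total cost = sum(count_i * cost_i)
= 1*1 + 4*1 + 1*2 + 0*3
= 7

7


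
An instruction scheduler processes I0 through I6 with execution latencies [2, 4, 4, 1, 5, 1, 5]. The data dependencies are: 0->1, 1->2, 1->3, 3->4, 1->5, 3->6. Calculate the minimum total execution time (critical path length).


Compute longest path through dependency graph: dist(Ik) = max over predecessors of dist + latency(Ik).
dist(I0) = latency 2 = 2
dist(I1) = dist(I0) + 4 = 2 + 4 = 6
dist(I2) = dist(I1) + 4 = 6 + 4 = 10
dist(I3) = dist(I1) + 1 = 6 + 1 = 7
dist(I4) = dist(I3) + 5 = 7 + 5 = 12
dist(I5) = dist(I1) + 1 = 6 + 1 = 7
dist(I6) = dist(I3) + 5 = 7 + 5 = 12
Critical path = max dist = 12

12


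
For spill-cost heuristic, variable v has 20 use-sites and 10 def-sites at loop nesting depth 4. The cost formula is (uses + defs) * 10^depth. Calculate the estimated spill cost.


uses + defs = 20 + 10 = 30
10^4 = 10000
Spill cost = 30 * 10000 = 300000

300000


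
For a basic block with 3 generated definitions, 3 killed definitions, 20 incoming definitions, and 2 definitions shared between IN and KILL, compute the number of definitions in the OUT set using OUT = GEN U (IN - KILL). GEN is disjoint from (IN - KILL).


IN - KILL: 20 - 2 = 18 surviving definitions
OUT = GEN + surviving = 3 + 18 = 21

21


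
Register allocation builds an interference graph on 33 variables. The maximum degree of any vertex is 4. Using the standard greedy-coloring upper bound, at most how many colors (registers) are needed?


Greedy coloring never needs more than (max_degree + 1) colors: when coloring a vertex, at most max_degree neighbors are already colored.
Upper bound = 4 + 1 = 5

5


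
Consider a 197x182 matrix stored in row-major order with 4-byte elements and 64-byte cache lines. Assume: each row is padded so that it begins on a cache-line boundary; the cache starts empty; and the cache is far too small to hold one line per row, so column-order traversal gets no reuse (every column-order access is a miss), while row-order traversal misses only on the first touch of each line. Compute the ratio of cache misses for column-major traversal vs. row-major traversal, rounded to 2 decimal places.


Each row occupies 182 * 4 = 728 bytes and starts on a line boundary, so it spans ceil(728 / 64) = 12 cache lines.
Row-major traversal misses (one per line touched): 197 * ceil(182 * 4 / 64) = 2364
Column-major traversal misses (no reuse, every access misses): 197 * 182 = 35854
Ratio = 35854 / 2364 = 15.17

15.17


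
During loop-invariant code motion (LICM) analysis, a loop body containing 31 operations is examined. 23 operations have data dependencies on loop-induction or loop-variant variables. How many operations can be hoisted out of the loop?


Invariant candidates = total - loop-dependent
= 31 - 23 = 8

8


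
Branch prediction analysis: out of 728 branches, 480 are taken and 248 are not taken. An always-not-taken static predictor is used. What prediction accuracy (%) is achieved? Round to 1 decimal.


Predictor: always-not-taken
Correct predictions = 248
Accuracy = 248 / 728 * 100 = 34.1%

34.1


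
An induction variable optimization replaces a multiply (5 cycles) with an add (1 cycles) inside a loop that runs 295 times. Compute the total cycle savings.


Per-iteration saving = 5 - 1 = 4
Total saved = 295 * 4 = 1180

1180


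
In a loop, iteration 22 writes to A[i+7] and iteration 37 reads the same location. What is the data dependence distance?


Distance = read iteration - write iteration
= 37 - 22 = 15

15


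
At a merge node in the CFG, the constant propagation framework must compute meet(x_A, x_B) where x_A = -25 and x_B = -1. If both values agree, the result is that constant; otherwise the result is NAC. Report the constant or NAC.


Meet operation: if both paths give the same constant, result is that constant; if they differ, result is NAC (not-a-constant).
Path A: -25, Path B: -1 -> differ
Result: not-a-constant -> NAC

NAC


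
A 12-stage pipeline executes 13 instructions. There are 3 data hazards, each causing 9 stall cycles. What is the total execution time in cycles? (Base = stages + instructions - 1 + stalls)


Base cycles = 12 + 13 - 1 = 24
Total stalls = 3 * 9 = 27
Total = 24 + 27 = 51

51


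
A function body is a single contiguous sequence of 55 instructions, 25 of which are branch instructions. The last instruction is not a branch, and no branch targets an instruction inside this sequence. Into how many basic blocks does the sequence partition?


With no in-sequence branch targets, the leaders are the first instruction plus the instruction after each branch.
Number of basic blocks = branches + 1
= 25 + 1 = 26

26


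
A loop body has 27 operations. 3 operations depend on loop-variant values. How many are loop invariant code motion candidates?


Invariant candidates = total - loop-dependent
= 27 - 3 = 24

24


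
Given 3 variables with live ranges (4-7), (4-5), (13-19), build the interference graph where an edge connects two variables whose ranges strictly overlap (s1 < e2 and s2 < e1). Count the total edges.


Check all pairs for overlapping intervals.
Two intervals (s1,e1) and (s2,e2) overlap if s1 < e2 and s2 < e1.
v0 (4-7) vs v1..v2: overlaps v1 -> 1
v1 (4-5) vs v2: overlaps none -> 0
Total overlapping pairs = 1 + 0 = 1

1


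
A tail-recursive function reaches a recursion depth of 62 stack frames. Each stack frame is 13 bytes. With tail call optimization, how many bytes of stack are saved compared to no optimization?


Without TCO: 62 * 13 = 806 bytes
With TCO: reuse 1 frame = 13 bytes
Savings = 806 - 13 = 793

793


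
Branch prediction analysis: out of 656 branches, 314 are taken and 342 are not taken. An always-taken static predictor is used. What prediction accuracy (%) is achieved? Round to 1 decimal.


Predictor: always-taken
Correct predictions = 314
Accuracy = 314 / 656 * 100 = 47.9%

47.9


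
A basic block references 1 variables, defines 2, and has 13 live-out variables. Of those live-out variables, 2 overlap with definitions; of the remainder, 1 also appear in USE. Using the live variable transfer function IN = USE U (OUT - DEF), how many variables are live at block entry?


OUT - DEF: 13 - 2 = 11
|IN| = |USE| + |OUT - DEF| - |USE ∩ (OUT - DEF)| = 1 + 11 - 1 = 11

11


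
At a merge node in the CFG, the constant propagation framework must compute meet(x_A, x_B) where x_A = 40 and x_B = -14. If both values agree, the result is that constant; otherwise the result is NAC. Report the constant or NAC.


Meet operation: if both paths give the same constant, result is that constant; if they differ, result is NAC (not-a-constant).
Path A: 40, Path B: -14 -> differ
Result: not-a-constant -> NAC

NAC


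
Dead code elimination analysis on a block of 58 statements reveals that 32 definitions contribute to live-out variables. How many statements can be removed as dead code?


Dead code = total statements - live definitions
= 58 - 32 = 26

26


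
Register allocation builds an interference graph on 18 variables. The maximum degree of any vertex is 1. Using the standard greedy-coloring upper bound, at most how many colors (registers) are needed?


Greedy coloring never needs more than (max_degree + 1) colors: when coloring a vertex, at most max_degree neighbors are already colored.
Upper bound = 1 + 1 = 2

2


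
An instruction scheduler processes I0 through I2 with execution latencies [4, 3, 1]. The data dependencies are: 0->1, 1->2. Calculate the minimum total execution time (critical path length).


Compute longest path through dependency graph: dist(Ik) = max over predecessors of dist + latency(Ik).
dist(I0) = latency 4 = 4
dist(I1) = dist(I0) + 3 = 4 + 3 = 7
dist(I2) = dist(I1) + 1 = 7 + 1 = 8
Critical path = max dist = 8

8


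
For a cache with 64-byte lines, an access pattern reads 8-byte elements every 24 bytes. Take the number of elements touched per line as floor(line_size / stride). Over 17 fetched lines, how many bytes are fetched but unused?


Elements per line = floor(64 / 24) = 2
Bytes used per line = 2 * 8 = 16
Wasted per line = 64 - 16 = 48
Total wasted = 48 * 17 = 816

816


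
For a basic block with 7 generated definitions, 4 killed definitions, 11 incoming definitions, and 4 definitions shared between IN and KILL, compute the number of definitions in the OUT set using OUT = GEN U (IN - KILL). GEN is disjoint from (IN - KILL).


IN - KILL: 11 - 4 = 7 surviving definitions
OUT = GEN + surviving = 7 + 7 = 14

14


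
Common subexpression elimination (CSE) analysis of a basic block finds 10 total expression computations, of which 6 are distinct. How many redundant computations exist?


CSE count = total expressions - unique expressions
= 10 - 6 = 4

4


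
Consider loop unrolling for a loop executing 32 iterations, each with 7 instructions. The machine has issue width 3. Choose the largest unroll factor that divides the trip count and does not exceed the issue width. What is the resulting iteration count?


Largest divisor of 32 <= 3 is 2
New iterations = 32 / 2 = 16

16


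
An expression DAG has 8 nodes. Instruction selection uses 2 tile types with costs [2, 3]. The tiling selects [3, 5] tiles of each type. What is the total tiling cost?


Total cost = sum(count_i * cost_i)
= 3*2 + 5*3
= 21

21


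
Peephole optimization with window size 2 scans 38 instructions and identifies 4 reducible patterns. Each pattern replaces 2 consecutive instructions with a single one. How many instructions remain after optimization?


Each match removes 1 instructions.
Total removed = 4 * 1 = 4
Remaining = 38 - 4 = 34

34


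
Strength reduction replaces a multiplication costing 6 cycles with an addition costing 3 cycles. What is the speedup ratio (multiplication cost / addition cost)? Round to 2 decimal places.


Ratio = mult_cost / add_cost = 6 / 3 = 2.0

2.0


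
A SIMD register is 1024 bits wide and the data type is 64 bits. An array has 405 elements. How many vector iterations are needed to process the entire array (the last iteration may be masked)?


Width = 1024 / 64 = 16 elements per vector op
Iterations = ceil(405 / 16) = 26

26


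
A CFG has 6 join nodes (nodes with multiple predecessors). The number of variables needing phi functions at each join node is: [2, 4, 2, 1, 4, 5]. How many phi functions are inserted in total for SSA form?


Total phi functions = sum of phi functions at each join node
= 2 + 4 + 2 + 1 + 4 + 5 = 18

18


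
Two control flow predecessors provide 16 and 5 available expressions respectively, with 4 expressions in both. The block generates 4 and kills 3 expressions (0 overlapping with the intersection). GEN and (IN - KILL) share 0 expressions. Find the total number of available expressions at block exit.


IN = intersection of predecessors = 4
IN - KILL = 4 - 0 = 4
|OUT| = |GEN| + |IN - KILL| - |GEN ∩ (IN - KILL)| = 4 + 4 - 0 = 8

8


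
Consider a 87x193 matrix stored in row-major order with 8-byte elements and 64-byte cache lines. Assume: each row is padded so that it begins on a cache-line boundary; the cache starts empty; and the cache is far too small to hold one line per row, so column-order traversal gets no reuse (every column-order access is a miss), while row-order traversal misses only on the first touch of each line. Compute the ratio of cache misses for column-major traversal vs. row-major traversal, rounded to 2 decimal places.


Each row occupies 193 * 8 = 1544 bytes and starts on a line boundary, so it spans ceil(1544 / 64) = 25 cache lines.
Row-major traversal misses (one per line touched): 87 * ceil(193 * 8 / 64) = 2175
Column-major traversal misses (no reuse, every access misses): 87 * 193 = 16791
Ratio = 16791 / 2175 = 7.72

7.72


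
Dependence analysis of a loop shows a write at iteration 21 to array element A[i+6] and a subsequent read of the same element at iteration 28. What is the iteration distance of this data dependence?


Distance = read iteration - write iteration
= 28 - 21 = 7

7


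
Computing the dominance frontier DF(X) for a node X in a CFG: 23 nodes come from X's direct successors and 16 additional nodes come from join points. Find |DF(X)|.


DF(X) = direct successor contributions + join point contributions
= 23 + 16 = 39

39


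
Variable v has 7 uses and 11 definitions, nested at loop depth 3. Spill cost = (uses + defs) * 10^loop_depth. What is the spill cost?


uses + defs = 7 + 11 = 18
10^3 = 1000
Spill cost = 18 * 1000 = 18000

18000


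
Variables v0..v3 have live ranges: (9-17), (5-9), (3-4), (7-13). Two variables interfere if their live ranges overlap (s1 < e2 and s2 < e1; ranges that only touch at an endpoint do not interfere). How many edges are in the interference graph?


Check all pairs for overlapping intervals.
Two intervals (s1,e1) and (s2,e2) overlap if s1 < e2 and s2 < e1.
v0 (9-17) vs v1..v3: overlaps v3 -> 1
v1 (5-9) vs v2..v3: overlaps v3 -> 1
v2 (3-4) vs v3: overlaps none -> 0
Total overlapping pairs = 1 + 1 + 0 = 2

2


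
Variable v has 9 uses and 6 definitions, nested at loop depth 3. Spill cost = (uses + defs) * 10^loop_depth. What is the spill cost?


uses + defs = 9 + 6 = 15
10^3 = 1000
Spill cost = 15 * 1000 = 15000

15000


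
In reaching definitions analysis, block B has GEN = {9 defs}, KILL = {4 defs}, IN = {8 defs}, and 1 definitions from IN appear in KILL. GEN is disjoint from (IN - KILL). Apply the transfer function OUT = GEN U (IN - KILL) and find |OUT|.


IN - KILL: 8 - 1 = 7 surviving definitions
OUT = GEN + surviving = 9 + 7 = 16

16


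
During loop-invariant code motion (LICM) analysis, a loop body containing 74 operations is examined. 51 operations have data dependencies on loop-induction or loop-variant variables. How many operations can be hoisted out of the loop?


Invariant candidates = total - loop-dependent
= 74 - 51 = 23

23


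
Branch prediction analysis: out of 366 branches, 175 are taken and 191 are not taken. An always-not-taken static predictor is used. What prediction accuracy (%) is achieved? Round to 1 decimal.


Predictor: always-not-taken
Correct predictions = 191
Accuracy = 191 / 366 * 100 = 52.2%

52.2


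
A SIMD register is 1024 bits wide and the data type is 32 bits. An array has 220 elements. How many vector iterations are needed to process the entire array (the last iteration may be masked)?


Width = 1024 / 32 = 32 elements per vector op
Iterations = ceil(220 / 32) = 7

7


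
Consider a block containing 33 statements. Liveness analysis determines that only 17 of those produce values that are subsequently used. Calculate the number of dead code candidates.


Dead code = total statements - live definitions
= 33 - 17 = 16

16


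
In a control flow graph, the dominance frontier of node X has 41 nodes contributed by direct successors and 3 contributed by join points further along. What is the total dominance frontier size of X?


DF(X) = direct successor contributions + join point contributions
= 41 + 3 = 44

44


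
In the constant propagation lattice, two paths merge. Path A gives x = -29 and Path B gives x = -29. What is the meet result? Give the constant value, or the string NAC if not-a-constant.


Meet operation: if both paths give the same constant, result is that constant; if they differ, result is NAC (not-a-constant).
Path A: -29, Path B: -29 -> equal
Result: constant -> -29

-29


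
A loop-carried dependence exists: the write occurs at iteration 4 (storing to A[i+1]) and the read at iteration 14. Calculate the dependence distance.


Distance = read iteration - write iteration
= 14 - 4 = 10

10


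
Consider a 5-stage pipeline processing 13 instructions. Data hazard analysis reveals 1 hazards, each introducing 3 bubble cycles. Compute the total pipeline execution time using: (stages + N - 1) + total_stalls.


Base cycles = 5 + 13 - 1 = 17
Total stalls = 1 * 3 = 3
Total = 17 + 3 = 20

20


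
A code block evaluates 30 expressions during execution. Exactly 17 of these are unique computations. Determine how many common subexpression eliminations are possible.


CSE count = total expressions - unique expressions
= 30 - 17 = 13

13


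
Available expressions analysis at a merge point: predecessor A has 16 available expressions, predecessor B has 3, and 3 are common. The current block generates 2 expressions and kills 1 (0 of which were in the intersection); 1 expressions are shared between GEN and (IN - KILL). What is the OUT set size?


IN = intersection of predecessors = 3
IN - KILL = 3 - 0 = 3
|OUT| = |GEN| + |IN - KILL| - |GEN ∩ (IN - KILL)| = 2 + 3 - 1 = 4

4


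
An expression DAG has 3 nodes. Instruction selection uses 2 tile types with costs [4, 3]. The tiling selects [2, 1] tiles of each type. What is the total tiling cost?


Total cost = sum(count_i * cost_i)
= 2*4 + 1*3
= 11

11


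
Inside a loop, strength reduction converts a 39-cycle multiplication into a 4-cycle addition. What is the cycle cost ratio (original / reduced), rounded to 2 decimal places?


Ratio = mult_cost / add_cost = 39 / 4 = 9.75

9.75


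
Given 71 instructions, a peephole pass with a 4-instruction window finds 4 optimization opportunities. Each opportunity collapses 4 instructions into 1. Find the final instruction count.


Each match removes 3 instructions.
Total removed = 4 * 3 = 12
Remaining = 71 - 12 = 59

59


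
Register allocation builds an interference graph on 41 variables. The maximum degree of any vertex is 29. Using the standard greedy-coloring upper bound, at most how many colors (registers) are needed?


Greedy coloring never needs more than (max_degree + 1) colors: when coloring a vertex, at most max_degree neighbors are already colored.
Upper bound = 29 + 1 = 30

30


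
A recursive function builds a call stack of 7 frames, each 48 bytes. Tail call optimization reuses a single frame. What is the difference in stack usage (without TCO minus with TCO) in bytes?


Without TCO: 7 * 48 = 336 bytes
With TCO: reuse 1 frame = 48 bytes
Savings = 336 - 48 = 288

288


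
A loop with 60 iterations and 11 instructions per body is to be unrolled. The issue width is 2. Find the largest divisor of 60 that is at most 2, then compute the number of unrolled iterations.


Largest divisor of 60 <= 2 is 2
New iterations = 60 / 2 = 30

30


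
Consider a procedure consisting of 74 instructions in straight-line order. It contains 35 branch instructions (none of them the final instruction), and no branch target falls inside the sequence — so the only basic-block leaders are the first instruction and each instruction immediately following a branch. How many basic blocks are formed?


With no in-sequence branch targets, the leaders are the first instruction plus the instruction after each branch.
Number of basic blocks = branches + 1
= 35 + 1 = 36

36


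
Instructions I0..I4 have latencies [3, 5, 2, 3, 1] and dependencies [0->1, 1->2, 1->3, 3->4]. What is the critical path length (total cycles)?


Compute longest path through dependency graph: dist(Ik) = max over predecessors of dist + latency(Ik).
dist(I0) = latency 3 = 3
dist(I1) = dist(I0) + 5 = 3 + 5 = 8
dist(I2) = dist(I1) + 2 = 8 + 2 = 10
dist(I3) = dist(I1) + 3 = 8 + 3 = 11
dist(I4) = dist(I3) + 1 = 11 + 1 = 12
Critical path = max dist = 12

12


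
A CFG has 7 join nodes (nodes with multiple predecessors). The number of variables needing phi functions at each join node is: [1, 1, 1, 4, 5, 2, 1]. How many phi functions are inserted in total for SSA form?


Total phi functions = sum of phi functions at each join node
= 1 + 1 + 1 + 4 + 5 + 2 + 1 = 15

15


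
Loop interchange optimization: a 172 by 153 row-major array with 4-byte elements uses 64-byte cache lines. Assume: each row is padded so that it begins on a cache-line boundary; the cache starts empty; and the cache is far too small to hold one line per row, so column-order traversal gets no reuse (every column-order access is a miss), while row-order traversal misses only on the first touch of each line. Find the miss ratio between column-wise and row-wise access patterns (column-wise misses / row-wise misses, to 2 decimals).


Each row occupies 153 * 4 = 612 bytes and starts on a line boundary, so it spans ceil(612 / 64) = 10 cache lines.
Row-major traversal misses (one per line touched): 172 * ceil(153 * 4 / 64) = 1720
Column-major traversal misses (no reuse, every access misses): 172 * 153 = 26316
Ratio = 26316 / 1720 = 15.3

15.3


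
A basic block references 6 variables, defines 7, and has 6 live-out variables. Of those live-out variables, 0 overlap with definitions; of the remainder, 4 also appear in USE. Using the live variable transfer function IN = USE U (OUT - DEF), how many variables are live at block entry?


OUT - DEF: 6 - 0 = 6
|IN| = |USE| + |OUT - DEF| - |USE ∩ (OUT - DEF)| = 6 + 6 - 4 = 8

8


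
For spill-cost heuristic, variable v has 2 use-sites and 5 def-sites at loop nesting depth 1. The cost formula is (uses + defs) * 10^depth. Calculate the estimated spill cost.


uses + defs = 2 + 5 = 7
10^1 = 10
Spill cost = 7 * 10 = 70

70


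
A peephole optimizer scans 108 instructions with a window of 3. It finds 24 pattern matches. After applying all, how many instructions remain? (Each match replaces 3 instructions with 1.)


Each match removes 2 instructions.
Total removed = 24 * 2 = 48
Remaining = 108 - 48 = 60

60


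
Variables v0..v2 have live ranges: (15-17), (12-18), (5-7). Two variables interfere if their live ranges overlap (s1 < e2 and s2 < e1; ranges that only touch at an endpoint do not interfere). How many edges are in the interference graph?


Check all pairs for overlapping intervals.
Two intervals (s1,e1) and (s2,e2) overlap if s1 < e2 and s2 < e1.
v0 (15-17) vs v1..v2: overlaps v1 -> 1
v1 (12-18) vs v2: overlaps none -> 0
Total overlapping pairs = 1 + 0 = 1

1
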